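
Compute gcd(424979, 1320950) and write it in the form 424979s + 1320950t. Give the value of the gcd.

1

Apply Euclid's algorithm to 1320950 and 424979:
1320950 = 3·424979 + 46013
424979 = 9·46013 + 10862
46013 = 4·10862 + 2565
10862 = 4·2565 + 602
2565 = 4·602 + 157
602 = 3·157 + 131
157 = 1·131 + 26
131 = 5·26 + 1
26 = 26·1 + 0
gcd(424979, 1320950) = 1.
Working backward:
1 = 131 − 5·26
1 = −5·157 + 6·131
1 = 6·602 − 23·157
1 = −23·2565 + 98·602
1 = 98·10862 − 415·2565
1 = −415·46013 + 1758·10862
1 = 1758·424979 − 16237·46013
1 = −16237·1320950 + 50469·424979
So 1 = (-16237)·1320950 + (50469)·424979.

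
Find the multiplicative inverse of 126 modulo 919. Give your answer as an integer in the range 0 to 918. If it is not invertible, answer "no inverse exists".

gcd(919, 126) by repeated division:
919 = 7×126 + 37
126 = 3×37 + 15
37 = 2×15 + 7
15 = 2×7 + 1
7 = 7×1 + 0
The gcd is 1. Working backward:
1 = 15 − 2·7
1 = −2·37 + 5·15
1 = 5·126 − 17·37
1 = −17·919 + 124·126
So 126·124 ≡ 1 (mod 919).

124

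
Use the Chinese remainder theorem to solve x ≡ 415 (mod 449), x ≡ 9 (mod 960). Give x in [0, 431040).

48009

Write x = 415 + 449·k. Then 449·k ≡ 9 − 415 ≡ 554 (mod 960).
Need 449⁻¹ mod 960. Extended Euclid on (960, 449):
960 = 2·449 + 62
449 = 7·62 + 15
62 = 4·15 + 2
15 = 7·2 + 1
2 = 2·1 + 0
Back-substitute:
1 = 15 − 7·2
1 = −7·62 + 29·15
1 = 29·449 − 210·62
1 = −210·960 + 449·449
449⁻¹ ≡ 449 (mod 960), so k ≡ 449·554 ≡ 106 (mod 960).
x = 415 + 449·106 = 48009.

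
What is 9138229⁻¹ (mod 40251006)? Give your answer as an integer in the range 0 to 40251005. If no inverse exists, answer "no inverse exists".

13303831

Extended Euclidean algorithm:
40251006 = 4·9138229 + 3698090
9138229 = 2·3698090 + 1742049
3698090 = 2·1742049 + 213992
1742049 = 8·213992 + 30113
213992 = 7·30113 + 3201
30113 = 9·3201 + 1304
3201 = 2·1304 + 593
1304 = 2·593 + 118
593 = 5·118 + 3
118 = 39·3 + 1
3 = 3·1 + 0
gcd = 1, so the inverse exists. Back-substitute:
1 = 118 − 39·3
1 = −39·593 + 196·118
1 = 196·1304 − 431·593
1 = −431·3201 + 1058·1304
1 = 1058·30113 − 9953·3201
1 = −9953·213992 + 70729·30113
1 = 70729·1742049 − 575785·213992
1 = −575785·3698090 + 1222299·1742049
1 = 1222299·9138229 − 3020383·3698090
1 = −3020383·40251006 + 13303831·9138229
So 9138229·13303831 ≡ 1 (mod 40251006).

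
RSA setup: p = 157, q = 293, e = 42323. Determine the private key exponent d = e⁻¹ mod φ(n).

395

φ(n) = (p−1)(q−1) = 156·292 = 45552.
Need d with 42323·d ≡ 1 (mod 45552). Apply the extended Euclidean algorithm:
45552 = 1·42323 + 3229
42323 = 13·3229 + 346
3229 = 9·346 + 115
346 = 3·115 + 1
115 = 115·1 + 0
Back-substitute:
1 = 346 − 3·115
1 = −3·3229 + 28·346
1 = 28·42323 − 367·3229
1 = −367·45552 + 395·42323
So 42323·395 ≡ 1 (mod 45552), hence d = 395.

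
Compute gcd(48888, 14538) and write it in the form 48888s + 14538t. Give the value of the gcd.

6

Apply Euclid's algorithm to 48888 and 14538:
48888 = 3·14538 + 5274
14538 = 2·5274 + 3990
5274 = 1·3990 + 1284
3990 = 3·1284 + 138
1284 = 9·138 + 42
138 = 3·42 + 12
42 = 3·12 + 6
12 = 2·6 + 0
gcd(48888, 14538) = 6.
Back-substituting:
6 = 42 − 3·12
6 = −3·138 + 10·42
6 = 10·1284 − 93·138
6 = −93·3990 + 289·1284
6 = 289·5274 − 382·3990
6 = −382·14538 + 1053·5274
6 = 1053·48888 − 3541·14538
So 6 = (1053)·48888 + (-3541)·14538.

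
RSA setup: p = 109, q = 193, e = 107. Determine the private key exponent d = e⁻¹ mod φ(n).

φ(n) = (p−1)(q−1) = 108·192 = 20736.
Need d with 107·d ≡ 1 (mod 20736). Apply the extended Euclidean algorithm:
20736 = 193·107 + 85
107 = 1·85 + 22
85 = 3·22 + 19
22 = 1·19 + 3
19 = 6·3 + 1
3 = 3·1 + 0
Back-substitute:
1 = 19 − 6·3
1 = −6·22 + 7·19
1 = 7·85 − 27·22
1 = −27·107 + 34·85
1 = 34·20736 − 6589·107
So 107·(-6589) ≡ 1 (mod 20736), hence d ≡ -6589 ≡ 14147 (mod 20736).

14147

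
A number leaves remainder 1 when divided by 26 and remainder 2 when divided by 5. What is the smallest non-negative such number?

27

Write x = 1 + 26·k. Then 26·k ≡ 2 − 1 ≡ 1 (mod 5).
Need 26⁻¹ mod 5. Extended Euclid on (5, 1):
5 = 5×1 + 0
26⁻¹ ≡ 1 (mod 5), so k ≡ 1·1 ≡ 1 (mod 5).
x = 1 + 26·1 = 27.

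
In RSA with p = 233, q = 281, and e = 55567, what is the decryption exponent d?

φ(n) = (p−1)(q−1) = 232·280 = 64960.
Need d with 55567·d ≡ 1 (mod 64960). Apply the extended Euclidean algorithm:
64960 = 1×55567 + 9393
55567 = 5×9393 + 8602
9393 = 1×8602 + 791
8602 = 10×791 + 692
791 = 1×692 + 99
692 = 6×99 + 98
99 = 1×98 + 1
98 = 98×1 + 0
Back-substitute:
1 = 99 − 98
1 = −692 + 7·99
1 = 7·791 − 8·692
1 = −8·8602 + 87·791
1 = 87·9393 − 95·8602
1 = −95·55567 + 562·9393
1 = 562·64960 − 657·55567
So 55567·(-657) ≡ 1 (mod 64960), hence d ≡ -657 ≡ 64303 (mod 64960).

64303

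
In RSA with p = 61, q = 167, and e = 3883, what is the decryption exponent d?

φ(n) = (p−1)(q−1) = 60·166 = 9960.
Need d with 3883·d ≡ 1 (mod 9960). Apply the extended Euclidean algorithm:
9960 = 2×3883 + 2194
3883 = 1×2194 + 1689
2194 = 1×1689 + 505
1689 = 3×505 + 174
505 = 2×174 + 157
174 = 1×157 + 17
157 = 9×17 + 4
17 = 4×4 + 1
4 = 4×1 + 0
Back-substitute:
1 = 17 − 4·4
1 = −4·157 + 37·17
1 = 37·174 − 41·157
1 = −41·505 + 119·174
1 = 119·1689 − 398·505
1 = −398·2194 + 517·1689
1 = 517·3883 − 915·2194
1 = −915·9960 + 2347·3883
So 3883·2347 ≡ 1 (mod 9960), hence d = 2347.

2347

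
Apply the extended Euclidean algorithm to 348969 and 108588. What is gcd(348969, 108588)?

Euclidean algorithm:
348969 = 3×108588 + 23205
108588 = 4×23205 + 15768
23205 = 1×15768 + 7437
15768 = 2×7437 + 894
7437 = 8×894 + 285
894 = 3×285 + 39
285 = 7×39 + 12
39 = 3×12 + 3
12 = 4×3 + 0
gcd(348969, 108588) = 3.
Back-substituting:
3 = 39 − 3·12
3 = −3·285 + 22·39
3 = 22·894 − 69·285
3 = −69·7437 + 574·894
3 = 574·15768 − 1217·7437
3 = −1217·23205 + 1791·15768
3 = 1791·108588 − 8381·23205
3 = −8381·348969 + 26934·108588
So 3 = (-8381)·348969 + (26934)·108588.

3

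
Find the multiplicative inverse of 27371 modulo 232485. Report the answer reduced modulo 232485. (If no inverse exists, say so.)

175916

Run Euclid on (232485, 27371):
232485 = 8×27371 + 13517
27371 = 2×13517 + 337
13517 = 40×337 + 37
337 = 9×37 + 4
37 = 9×4 + 1
4 = 4×1 + 0
Since gcd(27371, 232485) = 1, back-substitute to write 1 as a combination:
1 = 37 − 9·4
1 = −9·337 + 82·37
1 = 82·13517 − 3289·337
1 = −3289·27371 + 6660·13517
1 = 6660·232485 − 56569·27371
So 27371·(-56569) ≡ 1 (mod 232485), and -56569 ≡ 175916 (mod 232485).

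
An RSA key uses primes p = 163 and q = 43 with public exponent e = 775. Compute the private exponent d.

2467

φ(n) = (p−1)(q−1) = 162·42 = 6804.
Need d with 775·d ≡ 1 (mod 6804). Apply the extended Euclidean algorithm:
6804 = 8×775 + 604
775 = 1×604 + 171
604 = 3×171 + 91
171 = 1×91 + 80
91 = 1×80 + 11
80 = 7×11 + 3
11 = 3×3 + 2
3 = 1×2 + 1
2 = 2×1 + 0
Back-substitute:
1 = 3 − 2
1 = −11 + 4·3
1 = 4·80 − 29·11
1 = −29·91 + 33·80
1 = 33·171 − 62·91
1 = −62·604 + 219·171
1 = 219·775 − 281·604
1 = −281·6804 + 2467·775
So 775·2467 ≡ 1 (mod 6804), hence d = 2467.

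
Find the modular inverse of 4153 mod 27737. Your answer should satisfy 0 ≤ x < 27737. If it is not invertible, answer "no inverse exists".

Extended Euclidean algorithm:
27737 = 6·4153 + 2819
4153 = 1·2819 + 1334
2819 = 2·1334 + 151
1334 = 8·151 + 126
151 = 1·126 + 25
126 = 5·25 + 1
25 = 25·1 + 0
gcd = 1, so the inverse exists. Back-substitute:
1 = 126 − 5·25
1 = −5·151 + 6·126
1 = 6·1334 − 53·151
1 = −53·2819 + 112·1334
1 = 112·4153 − 165·2819
1 = −165·27737 + 1102·4153
So 4153·1102 ≡ 1 (mod 27737).

1102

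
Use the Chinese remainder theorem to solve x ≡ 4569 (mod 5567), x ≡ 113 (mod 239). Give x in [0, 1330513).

1056732

Write x = 4569 + 5567·k. Then 5567·k ≡ 113 − 4569 ≡ 85 (mod 239).
Need 5567⁻¹ mod 239. Extended Euclid on (239, 70):
239 = 3×70 + 29
70 = 2×29 + 12
29 = 2×12 + 5
12 = 2×5 + 2
5 = 2×2 + 1
2 = 2×1 + 0
Back-substitute:
1 = 5 − 2·2
1 = −2·12 + 5·5
1 = 5·29 − 12·12
1 = −12·70 + 29·29
1 = 29·239 − 99·70
5567⁻¹ ≡ 140 (mod 239), so k ≡ 140·85 ≡ 189 (mod 239).
x = 4569 + 5567·189 = 1056732.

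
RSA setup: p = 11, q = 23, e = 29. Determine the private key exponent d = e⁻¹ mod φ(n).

φ(n) = (p−1)(q−1) = 10·22 = 220.
Need d with 29·d ≡ 1 (mod 220). Apply the extended Euclidean algorithm:
220 = 7×29 + 17
29 = 1×17 + 12
17 = 1×12 + 5
12 = 2×5 + 2
5 = 2×2 + 1
2 = 2×1 + 0
Back-substitute:
1 = 5 − 2·2
1 = −2·12 + 5·5
1 = 5·17 − 7·12
1 = −7·29 + 12·17
1 = 12·220 − 91·29
So 29·(-91) ≡ 1 (mod 220), hence d ≡ -91 ≡ 129 (mod 220).

129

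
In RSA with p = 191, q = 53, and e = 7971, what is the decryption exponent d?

4011

φ(n) = (p−1)(q−1) = 190·52 = 9880.
Need d with 7971·d ≡ 1 (mod 9880). Apply the extended Euclidean algorithm:
9880 = 1×7971 + 1909
7971 = 4×1909 + 335
1909 = 5×335 + 234
335 = 1×234 + 101
234 = 2×101 + 32
101 = 3×32 + 5
32 = 6×5 + 2
5 = 2×2 + 1
2 = 2×1 + 0
Back-substitute:
1 = 5 − 2·2
1 = −2·32 + 13·5
1 = 13·101 − 41·32
1 = −41·234 + 95·101
1 = 95·335 − 136·234
1 = −136·1909 + 775·335
1 = 775·7971 − 3236·1909
1 = −3236·9880 + 4011·7971
So 7971·4011 ≡ 1 (mod 9880), hence d = 4011.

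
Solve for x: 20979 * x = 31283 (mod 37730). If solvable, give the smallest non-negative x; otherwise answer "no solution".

First find gcd(20979, 37730):
37730 = 1*20979 + 16751
20979 = 1*16751 + 4228
16751 = 3*4228 + 4067
4228 = 1*4067 + 161
4067 = 25*161 + 42
161 = 3*42 + 35
42 = 1*35 + 7
35 = 5*7 + 0
gcd = 7 and 7 | 31283, so solutions exist. Divide through by 7: 2997x ≡ 4469 (mod 5390).
Now find 2997⁻¹ mod 5390:
5390 = 1×2997 + 2393
2997 = 1×2393 + 604
2393 = 3×604 + 581
604 = 1×581 + 23
581 = 25×23 + 6
23 = 3×6 + 5
6 = 1×5 + 1
5 = 5×1 + 0
Back-substitute:
1 = 6 − 5
1 = −23 + 4·6
1 = 4·581 − 101·23
1 = −101·604 + 105·581
1 = 105·2393 − 416·604
1 = −416·2997 + 521·2393
1 = 521·5390 − 937·2997
So 2997·(-937) ≡ 1 (mod 5390), i.e. 2997⁻¹ ≡ 4453.
Then x ≡ 4453·4469 ≡ 577 (mod 5390); the smallest non-negative solution is x = 577.

577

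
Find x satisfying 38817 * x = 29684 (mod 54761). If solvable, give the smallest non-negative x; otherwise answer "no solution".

First find gcd(38817, 54761):
54761 = 1×38817 + 15944
38817 = 2×15944 + 6929
15944 = 2×6929 + 2086
6929 = 3×2086 + 671
2086 = 3×671 + 73
671 = 9×73 + 14
73 = 5×14 + 3
14 = 4×3 + 2
3 = 1×2 + 1
2 = 2×1 + 0
gcd = 1, so a unique solution mod 54761 exists.
Back-substitute for the Bézout coefficients:
1 = 3 − 2
1 = −14 + 5·3
1 = 5·73 − 26·14
1 = −26·671 + 239·73
1 = 239·2086 − 743·671
1 = −743·6929 + 2468·2086
1 = 2468·15944 − 5679·6929
1 = −5679·38817 + 13826·15944
1 = 13826·54761 − 19505·38817
So 38817·(-19505) ≡ 1 (mod 54761), giving 38817⁻¹ ≡ 35256.
x ≡ 38817⁻¹·29684 ≡ 35256·29684 ≡ 1633 (mod 54761).

1633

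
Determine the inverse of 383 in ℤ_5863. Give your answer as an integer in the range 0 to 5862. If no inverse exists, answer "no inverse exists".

Run Euclid on (5863, 383):
5863 = 15*383 + 118
383 = 3*118 + 29
118 = 4*29 + 2
29 = 14*2 + 1
2 = 2*1 + 0
Since gcd(383, 5863) = 1, back-substitute to write 1 as a combination:
1 = 29 − 14·2
1 = −14·118 + 57·29
1 = 57·383 − 185·118
1 = −185·5863 + 2832·383
So 383·2832 ≡ 1 (mod 5863).

2832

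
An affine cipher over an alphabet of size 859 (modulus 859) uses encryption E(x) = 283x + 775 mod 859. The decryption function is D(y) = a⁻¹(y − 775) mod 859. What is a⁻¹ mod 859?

601

Run Euclid on (859, 283):
859 = 3·283 + 10
283 = 28·10 + 3
10 = 3·3 + 1
3 = 3·1 + 0
gcd = 1, so the inverse exists. Back-substitute:
1 = 10 − 3·3
1 = −3·283 + 85·10
1 = 85·859 − 258·283
Thus 283·(-258) ≡ 1 (mod 859); reducing, -258 mod 859 = 601.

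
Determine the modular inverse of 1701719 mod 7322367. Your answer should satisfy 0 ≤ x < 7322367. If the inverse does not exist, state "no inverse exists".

Run Euclid on (7322367, 1701719):
7322367 = 4×1701719 + 515491
1701719 = 3×515491 + 155246
515491 = 3×155246 + 49753
155246 = 3×49753 + 5987
49753 = 8×5987 + 1857
5987 = 3×1857 + 416
1857 = 4×416 + 193
416 = 2×193 + 30
193 = 6×30 + 13
30 = 2×13 + 4
13 = 3×4 + 1
4 = 4×1 + 0
Since gcd(1701719, 7322367) = 1, back-substitute to write 1 as a combination:
1 = 13 − 3·4
1 = −3·30 + 7·13
1 = 7·193 − 45·30
1 = −45·416 + 97·193
1 = 97·1857 − 433·416
1 = −433·5987 + 1396·1857
1 = 1396·49753 − 11601·5987
1 = −11601·155246 + 36199·49753
1 = 36199·515491 − 120198·155246
1 = −120198·1701719 + 396793·515491
1 = 396793·7322367 − 1707370·1701719
So 1701719·(-1707370) ≡ 1 (mod 7322367), and -1707370 ≡ 5614997 (mod 7322367).

5614997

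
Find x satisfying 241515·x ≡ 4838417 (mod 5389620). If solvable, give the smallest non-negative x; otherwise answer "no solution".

no solution

gcd(241515, 5389620):
5389620 = 22×241515 + 76290
241515 = 3×76290 + 12645
76290 = 6×12645 + 420
12645 = 30×420 + 45
420 = 9×45 + 15
45 = 3×15 + 0
gcd = 15, but 15 ∤ 4838417, so the congruence has no solution.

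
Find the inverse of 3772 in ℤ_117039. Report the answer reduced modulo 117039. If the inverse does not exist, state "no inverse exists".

4375

Run Euclid on (117039, 3772):
117039 = 31·3772 + 107
3772 = 35·107 + 27
107 = 3·27 + 26
27 = 1·26 + 1
26 = 26·1 + 0
Since gcd(3772, 117039) = 1, back-substitute to write 1 as a combination:
1 = 27 − 26
1 = −107 + 4·27
1 = 4·3772 − 141·107
1 = −141·117039 + 4375·3772
So 3772·4375 ≡ 1 (mod 117039).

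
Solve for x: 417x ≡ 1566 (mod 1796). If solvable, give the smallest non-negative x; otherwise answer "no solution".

First find gcd(417, 1796):
1796 = 4*417 + 128
417 = 3*128 + 33
128 = 3*33 + 29
33 = 1*29 + 4
29 = 7*4 + 1
4 = 4*1 + 0
gcd = 1, so a unique solution mod 1796 exists.
Back-substitute for the Bézout coefficients:
1 = 29 − 7·4
1 = −7·33 + 8·29
1 = 8·128 − 31·33
1 = −31·417 + 101·128
1 = 101·1796 − 435·417
So 417·(-435) ≡ 1 (mod 1796), giving 417⁻¹ ≡ 1361.
x ≡ 417⁻¹·1566 ≡ 1361·1566 ≡ 1270 (mod 1796).

1270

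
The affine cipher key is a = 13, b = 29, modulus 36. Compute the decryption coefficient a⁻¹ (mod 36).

25

Apply the Euclidean algorithm to 36 and 13:
36 = 2*13 + 10
13 = 1*10 + 3
10 = 3*3 + 1
3 = 3*1 + 0
The gcd is 1. Working backward:
1 = 10 − 3·3
1 = −3·13 + 4·10
1 = 4·36 − 11·13
Hence 13⁻¹ ≡ -11 ≡ 25 (mod 36).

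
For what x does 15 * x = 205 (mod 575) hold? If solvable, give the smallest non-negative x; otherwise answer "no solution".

52

First find gcd(15, 575):
575 = 38×15 + 5
15 = 3×5 + 0
gcd = 5 and 5 | 205, so solutions exist. Divide through by 5: 3x ≡ 41 (mod 115).
Now find 3⁻¹ mod 115:
115 = 38×3 + 1
3 = 3×1 + 0
Back-substitute:
1 = 115 − 38·3
So 3·(-38) ≡ 1 (mod 115), i.e. 3⁻¹ ≡ 77.
Then x ≡ 77·41 ≡ 52 (mod 115); the smallest non-negative solution is x = 52.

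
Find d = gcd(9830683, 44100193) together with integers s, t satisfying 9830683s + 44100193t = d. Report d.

Repeated division:
44100193 = 4×9830683 + 4777461
9830683 = 2×4777461 + 275761
4777461 = 17×275761 + 89524
275761 = 3×89524 + 7189
89524 = 12×7189 + 3256
7189 = 2×3256 + 677
3256 = 4×677 + 548
677 = 1×548 + 129
548 = 4×129 + 32
129 = 4×32 + 1
32 = 32×1 + 0
gcd(9830683, 44100193) = 1.
Back-substituting:
1 = 129 − 4·32
1 = −4·548 + 17·129
1 = 17·677 − 21·548
1 = −21·3256 + 101·677
1 = 101·7189 − 223·3256
1 = −223·89524 + 2777·7189
1 = 2777·275761 − 8554·89524
1 = −8554·4777461 + 148195·275761
1 = 148195·9830683 − 304944·4777461
1 = −304944·44100193 + 1367971·9830683
So 1 = (-304944)·44100193 + (1367971)·9830683.

1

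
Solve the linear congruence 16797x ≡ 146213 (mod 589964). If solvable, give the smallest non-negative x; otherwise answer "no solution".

First find gcd(16797, 589964):
589964 = 35·16797 + 2069
16797 = 8·2069 + 245
2069 = 8·245 + 109
245 = 2·109 + 27
109 = 4·27 + 1
27 = 27·1 + 0
gcd = 1, so a unique solution mod 589964 exists.
Back-substitute for the Bézout coefficients:
1 = 109 − 4·27
1 = −4·245 + 9·109
1 = 9·2069 − 76·245
1 = −76·16797 + 617·2069
1 = 617·589964 − 21671·16797
So 16797·(-21671) ≡ 1 (mod 589964), giving 16797⁻¹ ≡ 568293.
x ≡ 16797⁻¹·146213 ≡ 568293·146213 ≡ 114721 (mod 589964).

114721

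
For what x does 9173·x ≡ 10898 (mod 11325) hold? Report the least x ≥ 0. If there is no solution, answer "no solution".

4426

First find gcd(9173, 11325):
11325 = 1*9173 + 2152
9173 = 4*2152 + 565
2152 = 3*565 + 457
565 = 1*457 + 108
457 = 4*108 + 25
108 = 4*25 + 8
25 = 3*8 + 1
8 = 8*1 + 0
gcd = 1, so a unique solution mod 11325 exists.
Back-substitute for the Bézout coefficients:
1 = 25 − 3·8
1 = −3·108 + 13·25
1 = 13·457 − 55·108
1 = −55·565 + 68·457
1 = 68·2152 − 259·565
1 = −259·9173 + 1104·2152
1 = 1104·11325 − 1363·9173
So 9173·(-1363) ≡ 1 (mod 11325), giving 9173⁻¹ ≡ 9962.
x ≡ 9173⁻¹·10898 ≡ 9962·10898 ≡ 4426 (mod 11325).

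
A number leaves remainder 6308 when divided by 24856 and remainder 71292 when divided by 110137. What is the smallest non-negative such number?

2120869364

Write x = 6308 + 24856·k. Then 24856·k ≡ 71292 − 6308 ≡ 64984 (mod 110137).
Need 24856⁻¹ mod 110137. Extended Euclid on (110137, 24856):
110137 = 4*24856 + 10713
24856 = 2*10713 + 3430
10713 = 3*3430 + 423
3430 = 8*423 + 46
423 = 9*46 + 9
46 = 5*9 + 1
9 = 9*1 + 0
Back-substitute:
1 = 46 − 5·9
1 = −5·423 + 46·46
1 = 46·3430 − 373·423
1 = −373·10713 + 1165·3430
1 = 1165·24856 − 2703·10713
1 = −2703·110137 + 11977·24856
24856⁻¹ ≡ 11977 (mod 110137), so k ≡ 11977·64984 ≡ 85326 (mod 110137).
x = 6308 + 24856·85326 = 2120869364.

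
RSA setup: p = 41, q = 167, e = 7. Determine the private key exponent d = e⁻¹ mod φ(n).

4743

φ(n) = (p−1)(q−1) = 40·166 = 6640.
Need d with 7·d ≡ 1 (mod 6640). Apply the extended Euclidean algorithm:
6640 = 948·7 + 4
7 = 1·4 + 3
4 = 1·3 + 1
3 = 3·1 + 0
Back-substitute:
1 = 4 − 3
1 = −7 + 2·4
1 = 2·6640 − 1897·7
So 7·(-1897) ≡ 1 (mod 6640), hence d ≡ -1897 ≡ 4743 (mod 6640).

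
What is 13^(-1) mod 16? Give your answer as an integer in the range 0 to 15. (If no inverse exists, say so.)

Run Euclid on (16, 13):
16 = 1·13 + 3
13 = 4·3 + 1
3 = 3·1 + 0
gcd = 1, so the inverse exists. Back-substitute:
1 = 13 − 4·3
1 = −4·16 + 5·13
So 13·5 ≡ 1 (mod 16).

5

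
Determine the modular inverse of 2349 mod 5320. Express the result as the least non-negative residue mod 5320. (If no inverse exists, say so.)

gcd(5320, 2349) by repeated division:
5320 = 2*2349 + 622
2349 = 3*622 + 483
622 = 1*483 + 139
483 = 3*139 + 66
139 = 2*66 + 7
66 = 9*7 + 3
7 = 2*3 + 1
3 = 3*1 + 0
gcd = 1, so the inverse exists. Back-substitute:
1 = 7 − 2·3
1 = −2·66 + 19·7
1 = 19·139 − 40·66
1 = −40·483 + 139·139
1 = 139·622 − 179·483
1 = −179·2349 + 676·622
1 = 676·5320 − 1531·2349
So 2349·(-1531) ≡ 1 (mod 5320), and -1531 ≡ 3789 (mod 5320).

3789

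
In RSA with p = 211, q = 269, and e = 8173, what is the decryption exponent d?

φ(n) = (p−1)(q−1) = 210·268 = 56280.
Need d with 8173·d ≡ 1 (mod 56280). Apply the extended Euclidean algorithm:
56280 = 6·8173 + 7242
8173 = 1·7242 + 931
7242 = 7·931 + 725
931 = 1·725 + 206
725 = 3·206 + 107
206 = 1·107 + 99
107 = 1·99 + 8
99 = 12·8 + 3
8 = 2·3 + 2
3 = 1·2 + 1
2 = 2·1 + 0
Back-substitute:
1 = 3 − 2
1 = −8 + 3·3
1 = 3·99 − 37·8
1 = −37·107 + 40·99
1 = 40·206 − 77·107
1 = −77·725 + 271·206
1 = 271·931 − 348·725
1 = −348·7242 + 2707·931
1 = 2707·8173 − 3055·7242
1 = −3055·56280 + 21037·8173
So 8173·21037 ≡ 1 (mod 56280), hence d = 21037.

21037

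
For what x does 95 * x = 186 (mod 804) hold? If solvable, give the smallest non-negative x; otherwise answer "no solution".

222

First find gcd(95, 804):
804 = 8*95 + 44
95 = 2*44 + 7
44 = 6*7 + 2
7 = 3*2 + 1
2 = 2*1 + 0
gcd = 1, so a unique solution mod 804 exists.
Back-substitute for the Bézout coefficients:
1 = 7 − 3·2
1 = −3·44 + 19·7
1 = 19·95 − 41·44
1 = −41·804 + 347·95
So 95·(347) ≡ 1 (mod 804), giving 95⁻¹ ≡ 347.
x ≡ 95⁻¹·186 ≡ 347·186 ≡ 222 (mod 804).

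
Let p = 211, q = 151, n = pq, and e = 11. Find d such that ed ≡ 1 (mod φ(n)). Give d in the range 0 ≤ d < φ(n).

8591

φ(n) = (p−1)(q−1) = 210·150 = 31500.
Need d with 11·d ≡ 1 (mod 31500). Apply the extended Euclidean algorithm:
31500 = 2863*11 + 7
11 = 1*7 + 4
7 = 1*4 + 3
4 = 1*3 + 1
3 = 3*1 + 0
Back-substitute:
1 = 4 − 3
1 = −7 + 2·4
1 = 2·11 − 3·7
1 = −3·31500 + 8591·11
So 11·8591 ≡ 1 (mod 31500), hence d = 8591.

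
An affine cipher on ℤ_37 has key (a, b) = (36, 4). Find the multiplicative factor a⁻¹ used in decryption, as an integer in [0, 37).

36

Extended Euclidean algorithm:
37 = 1*36 + 1
36 = 36*1 + 0
The gcd is 1. Working backward:
1 = 37 − 36
Thus 36·(-1) ≡ 1 (mod 37); reducing, -1 mod 37 = 36.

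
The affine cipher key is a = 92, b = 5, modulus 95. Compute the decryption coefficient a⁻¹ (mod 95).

Apply the Euclidean algorithm to 95 and 92:
95 = 1*92 + 3
92 = 30*3 + 2
3 = 1*2 + 1
2 = 2*1 + 0
The gcd is 1. Working backward:
1 = 3 − 2
1 = −92 + 31·3
1 = 31·95 − 32·92
Hence 92⁻¹ ≡ -32 ≡ 63 (mod 95).

63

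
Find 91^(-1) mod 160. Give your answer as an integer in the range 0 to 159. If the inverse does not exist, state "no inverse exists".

Extended Euclidean algorithm:
160 = 1·91 + 69
91 = 1·69 + 22
69 = 3·22 + 3
22 = 7·3 + 1
3 = 3·1 + 0
The gcd is 1. Working backward:
1 = 22 − 7·3
1 = −7·69 + 22·22
1 = 22·91 − 29·69
1 = −29·160 + 51·91
So 91·51 ≡ 1 (mod 160).

51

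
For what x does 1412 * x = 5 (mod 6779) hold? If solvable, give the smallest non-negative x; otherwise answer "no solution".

4825

First find gcd(1412, 6779):
6779 = 4*1412 + 1131
1412 = 1*1131 + 281
1131 = 4*281 + 7
281 = 40*7 + 1
7 = 7*1 + 0
gcd = 1, so a unique solution mod 6779 exists.
Back-substitute for the Bézout coefficients:
1 = 281 − 40·7
1 = −40·1131 + 161·281
1 = 161·1412 − 201·1131
1 = −201·6779 + 965·1412
So 1412·(965) ≡ 1 (mod 6779), giving 1412⁻¹ ≡ 965.
x ≡ 1412⁻¹·5 ≡ 965·5 ≡ 4825 (mod 6779).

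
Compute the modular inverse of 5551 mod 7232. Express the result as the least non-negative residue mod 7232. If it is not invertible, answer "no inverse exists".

783

Extended Euclidean algorithm:
7232 = 1*5551 + 1681
5551 = 3*1681 + 508
1681 = 3*508 + 157
508 = 3*157 + 37
157 = 4*37 + 9
37 = 4*9 + 1
9 = 9*1 + 0
The gcd is 1. Working backward:
1 = 37 − 4·9
1 = −4·157 + 17·37
1 = 17·508 − 55·157
1 = −55·1681 + 182·508
1 = 182·5551 − 601·1681
1 = −601·7232 + 783·5551
So 5551·783 ≡ 1 (mod 7232).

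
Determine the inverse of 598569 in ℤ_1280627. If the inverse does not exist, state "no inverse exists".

366553

Extended Euclidean algorithm:
1280627 = 2·598569 + 83489
598569 = 7·83489 + 14146
83489 = 5·14146 + 12759
14146 = 1·12759 + 1387
12759 = 9·1387 + 276
1387 = 5·276 + 7
276 = 39·7 + 3
7 = 2·3 + 1
3 = 3·1 + 0
The gcd is 1. Working backward:
1 = 7 − 2·3
1 = −2·276 + 79·7
1 = 79·1387 − 397·276
1 = −397·12759 + 3652·1387
1 = 3652·14146 − 4049·12759
1 = −4049·83489 + 23897·14146
1 = 23897·598569 − 171328·83489
1 = −171328·1280627 + 366553·598569
So 598569·366553 ≡ 1 (mod 1280627).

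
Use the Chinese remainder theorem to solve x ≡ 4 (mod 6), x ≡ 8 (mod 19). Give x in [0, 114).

46

Write x = 4 + 6·k. Then 6·k ≡ 8 − 4 ≡ 4 (mod 19).
Need 6⁻¹ mod 19. Extended Euclid on (19, 6):
19 = 3·6 + 1
6 = 6·1 + 0
Back-substitute:
1 = 19 − 3·6
6⁻¹ ≡ 16 (mod 19), so k ≡ 16·4 ≡ 7 (mod 19).
x = 4 + 6·7 = 46.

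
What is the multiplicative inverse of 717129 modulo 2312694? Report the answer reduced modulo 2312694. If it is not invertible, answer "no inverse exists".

Euclidean algorithm on 2312694, 717129:
2312694 = 3·717129 + 161307
717129 = 4·161307 + 71901
161307 = 2·71901 + 17505
71901 = 4·17505 + 1881
17505 = 9·1881 + 576
1881 = 3·576 + 153
576 = 3·153 + 117
153 = 1·117 + 36
117 = 3·36 + 9
36 = 4·9 + 0
The gcd is 9, not 1, hence no inverse exists.

no inverse exists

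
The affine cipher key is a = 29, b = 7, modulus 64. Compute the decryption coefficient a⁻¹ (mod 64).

Run Euclid on (64, 29):
64 = 2*29 + 6
29 = 4*6 + 5
6 = 1*5 + 1
5 = 5*1 + 0
gcd = 1, so the inverse exists. Back-substitute:
1 = 6 − 5
1 = −29 + 5·6
1 = 5·64 − 11·29
Hence 29⁻¹ ≡ -11 ≡ 53 (mod 64).

53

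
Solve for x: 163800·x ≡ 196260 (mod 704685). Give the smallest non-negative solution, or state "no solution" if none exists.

First find gcd(163800, 704685):
704685 = 4*163800 + 49485
163800 = 3*49485 + 15345
49485 = 3*15345 + 3450
15345 = 4*3450 + 1545
3450 = 2*1545 + 360
1545 = 4*360 + 105
360 = 3*105 + 45
105 = 2*45 + 15
45 = 3*15 + 0
gcd = 15 and 15 | 196260, so solutions exist. Divide through by 15: 10920x ≡ 13084 (mod 46979).
Now find 10920⁻¹ mod 46979:
46979 = 4·10920 + 3299
10920 = 3·3299 + 1023
3299 = 3·1023 + 230
1023 = 4·230 + 103
230 = 2·103 + 24
103 = 4·24 + 7
24 = 3·7 + 3
7 = 2·3 + 1
3 = 3·1 + 0
Back-substitute:
1 = 7 − 2·3
1 = −2·24 + 7·7
1 = 7·103 − 30·24
1 = −30·230 + 67·103
1 = 67·1023 − 298·230
1 = −298·3299 + 961·1023
1 = 961·10920 − 3181·3299
1 = −3181·46979 + 13685·10920
So 10920⁻¹ ≡ 13685 (mod 46979).
Then x ≡ 13685·13084 ≡ 17571 (mod 46979); the smallest non-negative solution is x = 17571.

17571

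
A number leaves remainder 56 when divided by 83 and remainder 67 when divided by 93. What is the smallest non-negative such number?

Write x = 56 + 83·k. Then 83·k ≡ 67 − 56 ≡ 11 (mod 93).
Need 83⁻¹ mod 93. Extended Euclid on (93, 83):
93 = 1·83 + 10
83 = 8·10 + 3
10 = 3·3 + 1
3 = 3·1 + 0
Back-substitute:
1 = 10 − 3·3
1 = −3·83 + 25·10
1 = 25·93 − 28·83
83⁻¹ ≡ 65 (mod 93), so k ≡ 65·11 ≡ 64 (mod 93).
x = 56 + 83·64 = 5368.

5368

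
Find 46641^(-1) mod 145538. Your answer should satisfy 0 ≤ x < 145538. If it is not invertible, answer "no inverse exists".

Extended Euclidean algorithm:
145538 = 3·46641 + 5615
46641 = 8·5615 + 1721
5615 = 3·1721 + 452
1721 = 3·452 + 365
452 = 1·365 + 87
365 = 4·87 + 17
87 = 5·17 + 2
17 = 8·2 + 1
2 = 2·1 + 0
The gcd is 1. Working backward:
1 = 17 − 8·2
1 = −8·87 + 41·17
1 = 41·365 − 172·87
1 = −172·452 + 213·365
1 = 213·1721 − 811·452
1 = −811·5615 + 2646·1721
1 = 2646·46641 − 21979·5615
1 = −21979·145538 + 68583·46641
So 46641·68583 ≡ 1 (mod 145538).

68583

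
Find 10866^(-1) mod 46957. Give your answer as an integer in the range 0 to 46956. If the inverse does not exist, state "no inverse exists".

14075

Extended Euclidean algorithm:
46957 = 4×10866 + 3493
10866 = 3×3493 + 387
3493 = 9×387 + 10
387 = 38×10 + 7
10 = 1×7 + 3
7 = 2×3 + 1
3 = 3×1 + 0
Since gcd(10866, 46957) = 1, back-substitute to write 1 as a combination:
1 = 7 − 2·3
1 = −2·10 + 3·7
1 = 3·387 − 116·10
1 = −116·3493 + 1047·387
1 = 1047·10866 − 3257·3493
1 = −3257·46957 + 14075·10866
So 10866·14075 ≡ 1 (mod 46957).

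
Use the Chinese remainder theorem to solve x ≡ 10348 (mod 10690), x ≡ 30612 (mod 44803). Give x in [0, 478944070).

238472178

Write x = 10348 + 10690·k. Then 10690·k ≡ 30612 − 10348 ≡ 20264 (mod 44803).
Need 10690⁻¹ mod 44803. Extended Euclid on (44803, 10690):
44803 = 4·10690 + 2043
10690 = 5·2043 + 475
2043 = 4·475 + 143
475 = 3·143 + 46
143 = 3·46 + 5
46 = 9·5 + 1
5 = 5·1 + 0
Back-substitute:
1 = 46 − 9·5
1 = −9·143 + 28·46
1 = 28·475 − 93·143
1 = −93·2043 + 400·475
1 = 400·10690 − 2093·2043
1 = −2093·44803 + 8772·10690
10690⁻¹ ≡ 8772 (mod 44803), so k ≡ 8772·20264 ≡ 22307 (mod 44803).
x = 10348 + 10690·22307 = 238472178.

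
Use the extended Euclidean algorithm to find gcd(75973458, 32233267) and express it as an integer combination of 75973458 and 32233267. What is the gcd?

11

Euclidean algorithm:
75973458 = 2·32233267 + 11506924
32233267 = 2·11506924 + 9219419
11506924 = 1·9219419 + 2287505
9219419 = 4·2287505 + 69399
2287505 = 32·69399 + 66737
69399 = 1·66737 + 2662
66737 = 25·2662 + 187
2662 = 14·187 + 44
187 = 4·44 + 11
44 = 4·11 + 0
gcd(75973458, 32233267) = 11.
Working backward:
11 = 187 − 4·44
11 = −4·2662 + 57·187
11 = 57·66737 − 1429·2662
11 = −1429·69399 + 1486·66737
11 = 1486·2287505 − 48981·69399
11 = −48981·9219419 + 197410·2287505
11 = 197410·11506924 − 246391·9219419
11 = −246391·32233267 + 690192·11506924
11 = 690192·75973458 − 1626775·32233267
So 11 = (690192)·75973458 + (-1626775)·32233267.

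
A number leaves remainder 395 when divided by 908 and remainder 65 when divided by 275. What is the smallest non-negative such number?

Write x = 395 + 908·k. Then 908·k ≡ 65 − 395 ≡ 220 (mod 275).
Need 908⁻¹ mod 275. Extended Euclid on (275, 83):
275 = 3·83 + 26
83 = 3·26 + 5
26 = 5·5 + 1
5 = 5·1 + 0
Back-substitute:
1 = 26 − 5·5
1 = −5·83 + 16·26
1 = 16·275 − 53·83
908⁻¹ ≡ 222 (mod 275), so k ≡ 222·220 ≡ 165 (mod 275).
x = 395 + 908·165 = 150215.

150215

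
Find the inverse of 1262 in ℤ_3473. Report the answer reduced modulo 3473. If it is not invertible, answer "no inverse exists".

gcd(3473, 1262) by repeated division:
3473 = 2*1262 + 949
1262 = 1*949 + 313
949 = 3*313 + 10
313 = 31*10 + 3
10 = 3*3 + 1
3 = 3*1 + 0
gcd = 1, so the inverse exists. Back-substitute:
1 = 10 − 3·3
1 = −3·313 + 94·10
1 = 94·949 − 285·313
1 = −285·1262 + 379·949
1 = 379·3473 − 1043·1262
Hence 1262⁻¹ ≡ -1043 ≡ 2430 (mod 3473).

2430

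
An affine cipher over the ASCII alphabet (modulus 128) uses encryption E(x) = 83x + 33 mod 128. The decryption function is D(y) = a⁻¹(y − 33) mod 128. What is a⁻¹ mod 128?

91

gcd(128, 83) by repeated division:
128 = 1·83 + 45
83 = 1·45 + 38
45 = 1·38 + 7
38 = 5·7 + 3
7 = 2·3 + 1
3 = 3·1 + 0
gcd = 1, so the inverse exists. Back-substitute:
1 = 7 − 2·3
1 = −2·38 + 11·7
1 = 11·45 − 13·38
1 = −13·83 + 24·45
1 = 24·128 − 37·83
Hence 83⁻¹ ≡ -37 ≡ 91 (mod 128).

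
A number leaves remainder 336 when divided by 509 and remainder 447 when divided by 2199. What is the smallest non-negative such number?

204954

Write x = 336 + 509·k. Then 509·k ≡ 447 − 336 ≡ 111 (mod 2199).
Need 509⁻¹ mod 2199. Extended Euclid on (2199, 509):
2199 = 4·509 + 163
509 = 3·163 + 20
163 = 8·20 + 3
20 = 6·3 + 2
3 = 1·2 + 1
2 = 2·1 + 0
Back-substitute:
1 = 3 − 2
1 = −20 + 7·3
1 = 7·163 − 57·20
1 = −57·509 + 178·163
1 = 178·2199 − 769·509
509⁻¹ ≡ 1430 (mod 2199), so k ≡ 1430·111 ≡ 402 (mod 2199).
x = 336 + 509·402 = 204954.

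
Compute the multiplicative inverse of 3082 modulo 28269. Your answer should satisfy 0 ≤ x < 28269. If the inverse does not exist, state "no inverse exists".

Run Euclid on (28269, 3082):
28269 = 9·3082 + 531
3082 = 5·531 + 427
531 = 1·427 + 104
427 = 4·104 + 11
104 = 9·11 + 5
11 = 2·5 + 1
5 = 5·1 + 0
Since gcd(3082, 28269) = 1, back-substitute to write 1 as a combination:
1 = 11 − 2·5
1 = −2·104 + 19·11
1 = 19·427 − 78·104
1 = −78·531 + 97·427
1 = 97·3082 − 563·531
1 = −563·28269 + 5164·3082
So 3082·5164 ≡ 1 (mod 28269).

5164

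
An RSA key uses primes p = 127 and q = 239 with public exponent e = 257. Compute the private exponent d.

φ(n) = (p−1)(q−1) = 126·238 = 29988.
Need d with 257·d ≡ 1 (mod 29988). Apply the extended Euclidean algorithm:
29988 = 116·257 + 176
257 = 1·176 + 81
176 = 2·81 + 14
81 = 5·14 + 11
14 = 1·11 + 3
11 = 3·3 + 2
3 = 1·2 + 1
2 = 2·1 + 0
Back-substitute:
1 = 3 − 2
1 = −11 + 4·3
1 = 4·14 − 5·11
1 = −5·81 + 29·14
1 = 29·176 − 63·81
1 = −63·257 + 92·176
1 = 92·29988 − 10735·257
So 257·(-10735) ≡ 1 (mod 29988), hence d ≡ -10735 ≡ 19253 (mod 29988).

19253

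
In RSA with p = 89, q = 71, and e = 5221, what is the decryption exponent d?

1581

φ(n) = (p−1)(q−1) = 88·70 = 6160.
Need d with 5221·d ≡ 1 (mod 6160). Apply the extended Euclidean algorithm:
6160 = 1×5221 + 939
5221 = 5×939 + 526
939 = 1×526 + 413
526 = 1×413 + 113
413 = 3×113 + 74
113 = 1×74 + 39
74 = 1×39 + 35
39 = 1×35 + 4
35 = 8×4 + 3
4 = 1×3 + 1
3 = 3×1 + 0
Back-substitute:
1 = 4 − 3
1 = −35 + 9·4
1 = 9·39 − 10·35
1 = −10·74 + 19·39
1 = 19·113 − 29·74
1 = −29·413 + 106·113
1 = 106·526 − 135·413
1 = −135·939 + 241·526
1 = 241·5221 − 1340·939
1 = −1340·6160 + 1581·5221
So 5221·1581 ≡ 1 (mod 6160), hence d = 1581.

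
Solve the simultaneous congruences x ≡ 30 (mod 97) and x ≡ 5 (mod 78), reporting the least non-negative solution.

Write x = 30 + 97·k. Then 97·k ≡ 5 − 30 ≡ 53 (mod 78).
Need 97⁻¹ mod 78. Extended Euclid on (78, 19):
78 = 4×19 + 2
19 = 9×2 + 1
2 = 2×1 + 0
Back-substitute:
1 = 19 − 9·2
1 = −9·78 + 37·19
97⁻¹ ≡ 37 (mod 78), so k ≡ 37·53 ≡ 11 (mod 78).
x = 30 + 97·11 = 1097.

1097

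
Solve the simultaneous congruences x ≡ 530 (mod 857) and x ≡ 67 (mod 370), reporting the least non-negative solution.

129937

Write x = 530 + 857·k. Then 857·k ≡ 67 − 530 ≡ 277 (mod 370).
Need 857⁻¹ mod 370. Extended Euclid on (370, 117):
370 = 3·117 + 19
117 = 6·19 + 3
19 = 6·3 + 1
3 = 3·1 + 0
Back-substitute:
1 = 19 − 6·3
1 = −6·117 + 37·19
1 = 37·370 − 117·117
857⁻¹ ≡ 253 (mod 370), so k ≡ 253·277 ≡ 151 (mod 370).
x = 530 + 857·151 = 129937.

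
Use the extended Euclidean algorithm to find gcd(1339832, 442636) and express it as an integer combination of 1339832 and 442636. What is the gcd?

4

Euclidean algorithm:
1339832 = 3*442636 + 11924
442636 = 37*11924 + 1448
11924 = 8*1448 + 340
1448 = 4*340 + 88
340 = 3*88 + 76
88 = 1*76 + 12
76 = 6*12 + 4
12 = 3*4 + 0
gcd(1339832, 442636) = 4.
Express as a combination:
4 = 76 − 6·12
4 = −6·88 + 7·76
4 = 7·340 − 27·88
4 = −27·1448 + 115·340
4 = 115·11924 − 947·1448
4 = −947·442636 + 35154·11924
4 = 35154·1339832 − 106409·442636
So 4 = (35154)·1339832 + (-106409)·442636.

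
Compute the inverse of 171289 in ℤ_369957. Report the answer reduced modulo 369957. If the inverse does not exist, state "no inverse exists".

263479

Run Euclid on (369957, 171289):
369957 = 2×171289 + 27379
171289 = 6×27379 + 7015
27379 = 3×7015 + 6334
7015 = 1×6334 + 681
6334 = 9×681 + 205
681 = 3×205 + 66
205 = 3×66 + 7
66 = 9×7 + 3
7 = 2×3 + 1
3 = 3×1 + 0
gcd = 1, so the inverse exists. Back-substitute:
1 = 7 − 2·3
1 = −2·66 + 19·7
1 = 19·205 − 59·66
1 = −59·681 + 196·205
1 = 196·6334 − 1823·681
1 = −1823·7015 + 2019·6334
1 = 2019·27379 − 7880·7015
1 = −7880·171289 + 49299·27379
1 = 49299·369957 − 106478·171289
Thus 171289·(-106478) ≡ 1 (mod 369957); reducing, -106478 mod 369957 = 263479.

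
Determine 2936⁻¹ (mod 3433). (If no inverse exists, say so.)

373

Apply the Euclidean algorithm to 3433 and 2936:
3433 = 1×2936 + 497
2936 = 5×497 + 451
497 = 1×451 + 46
451 = 9×46 + 37
46 = 1×37 + 9
37 = 4×9 + 1
9 = 9×1 + 0
Since gcd(2936, 3433) = 1, back-substitute to write 1 as a combination:
1 = 37 − 4·9
1 = −4·46 + 5·37
1 = 5·451 − 49·46
1 = −49·497 + 54·451
1 = 54·2936 − 319·497
1 = −319·3433 + 373·2936
So 2936·373 ≡ 1 (mod 3433).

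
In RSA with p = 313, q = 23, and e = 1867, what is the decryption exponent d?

6739

φ(n) = (p−1)(q−1) = 312·22 = 6864.
Need d with 1867·d ≡ 1 (mod 6864). Apply the extended Euclidean algorithm:
6864 = 3×1867 + 1263
1867 = 1×1263 + 604
1263 = 2×604 + 55
604 = 10×55 + 54
55 = 1×54 + 1
54 = 54×1 + 0
Back-substitute:
1 = 55 − 54
1 = −604 + 11·55
1 = 11·1263 − 23·604
1 = −23·1867 + 34·1263
1 = 34·6864 − 125·1867
So 1867·(-125) ≡ 1 (mod 6864), hence d ≡ -125 ≡ 6739 (mod 6864).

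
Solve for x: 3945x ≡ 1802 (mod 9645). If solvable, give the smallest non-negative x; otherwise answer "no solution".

gcd(3945, 9645):
9645 = 2·3945 + 1755
3945 = 2·1755 + 435
1755 = 4·435 + 15
435 = 29·15 + 0
gcd = 15, but 15 ∤ 1802, so the congruence has no solution.

no solution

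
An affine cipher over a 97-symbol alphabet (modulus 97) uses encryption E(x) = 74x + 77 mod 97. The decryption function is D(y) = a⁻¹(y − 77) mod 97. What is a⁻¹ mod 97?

Extended Euclidean algorithm:
97 = 1×74 + 23
74 = 3×23 + 5
23 = 4×5 + 3
5 = 1×3 + 2
3 = 1×2 + 1
2 = 2×1 + 0
Since gcd(74, 97) = 1, back-substitute to write 1 as a combination:
1 = 3 − 2
1 = −5 + 2·3
1 = 2·23 − 9·5
1 = −9·74 + 29·23
1 = 29·97 − 38·74
Thus 74·(-38) ≡ 1 (mod 97); reducing, -38 mod 97 = 59.

59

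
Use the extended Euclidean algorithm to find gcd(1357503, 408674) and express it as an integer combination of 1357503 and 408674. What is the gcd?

Repeated division:
1357503 = 3×408674 + 131481
408674 = 3×131481 + 14231
131481 = 9×14231 + 3402
14231 = 4×3402 + 623
3402 = 5×623 + 287
623 = 2×287 + 49
287 = 5×49 + 42
49 = 1×42 + 7
42 = 6×7 + 0
gcd(1357503, 408674) = 7.
Back-substituting:
7 = 49 − 42
7 = −287 + 6·49
7 = 6·623 − 13·287
7 = −13·3402 + 71·623
7 = 71·14231 − 297·3402
7 = −297·131481 + 2744·14231
7 = 2744·408674 − 8529·131481
7 = −8529·1357503 + 28331·408674
So 7 = (-8529)·1357503 + (28331)·408674.

7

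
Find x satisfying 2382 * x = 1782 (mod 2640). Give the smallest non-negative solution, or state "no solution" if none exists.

341

First find gcd(2382, 2640):
2640 = 1·2382 + 258
2382 = 9·258 + 60
258 = 4·60 + 18
60 = 3·18 + 6
18 = 3·6 + 0
gcd = 6 and 6 | 1782, so solutions exist. Divide through by 6: 397x ≡ 297 (mod 440).
Now find 397⁻¹ mod 440:
440 = 1×397 + 43
397 = 9×43 + 10
43 = 4×10 + 3
10 = 3×3 + 1
3 = 3×1 + 0
Back-substitute:
1 = 10 − 3·3
1 = −3·43 + 13·10
1 = 13·397 − 120·43
1 = −120·440 + 133·397
So 397⁻¹ ≡ 133 (mod 440).
Then x ≡ 133·297 ≡ 341 (mod 440); the smallest non-negative solution is x = 341.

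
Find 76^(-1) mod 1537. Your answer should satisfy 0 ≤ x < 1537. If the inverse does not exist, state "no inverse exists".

1355

Apply the Euclidean algorithm to 1537 and 76:
1537 = 20×76 + 17
76 = 4×17 + 8
17 = 2×8 + 1
8 = 8×1 + 0
gcd = 1, so the inverse exists. Back-substitute:
1 = 17 − 2·8
1 = −2·76 + 9·17
1 = 9·1537 − 182·76
Hence 76⁻¹ ≡ -182 ≡ 1355 (mod 1537).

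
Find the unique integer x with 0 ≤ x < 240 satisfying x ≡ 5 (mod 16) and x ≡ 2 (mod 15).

Write x = 5 + 16·k. Then 16·k ≡ 2 − 5 ≡ 12 (mod 15).
Need 16⁻¹ mod 15. Extended Euclid on (15, 1):
15 = 15×1 + 0
16⁻¹ ≡ 1 (mod 15), so k ≡ 1·12 ≡ 12 (mod 15).
x = 5 + 16·12 = 197.

197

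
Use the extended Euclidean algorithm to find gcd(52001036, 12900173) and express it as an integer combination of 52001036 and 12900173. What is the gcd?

1

Apply Euclid's algorithm to 52001036 and 12900173:
52001036 = 4·12900173 + 400344
12900173 = 32·400344 + 89165
400344 = 4·89165 + 43684
89165 = 2·43684 + 1797
43684 = 24·1797 + 556
1797 = 3·556 + 129
556 = 4·129 + 40
129 = 3·40 + 9
40 = 4·9 + 4
9 = 2·4 + 1
4 = 4·1 + 0
gcd(52001036, 12900173) = 1.
Back-substituting:
1 = 9 − 2·4
1 = −2·40 + 9·9
1 = 9·129 − 29·40
1 = −29·556 + 125·129
1 = 125·1797 − 404·556
1 = −404·43684 + 9821·1797
1 = 9821·89165 − 20046·43684
1 = −20046·400344 + 90005·89165
1 = 90005·12900173 − 2900206·400344
1 = −2900206·52001036 + 11690829·12900173
So 1 = (-2900206)·52001036 + (11690829)·12900173.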